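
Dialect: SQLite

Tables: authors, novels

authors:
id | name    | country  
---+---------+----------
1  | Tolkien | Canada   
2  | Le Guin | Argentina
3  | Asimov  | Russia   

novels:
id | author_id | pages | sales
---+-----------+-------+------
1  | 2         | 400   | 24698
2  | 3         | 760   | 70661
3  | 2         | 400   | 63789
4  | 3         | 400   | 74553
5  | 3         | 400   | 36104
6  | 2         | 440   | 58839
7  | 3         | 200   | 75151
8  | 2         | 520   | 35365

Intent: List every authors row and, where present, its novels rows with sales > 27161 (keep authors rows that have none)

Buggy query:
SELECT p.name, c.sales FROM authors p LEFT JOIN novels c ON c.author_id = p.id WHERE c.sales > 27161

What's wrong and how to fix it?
Bug: A WHERE condition on the right-hand table after LEFT JOIN drops unmatched parents

Fix: Move the right-table condition into the ON clause so unmatched parents are kept

Corrected query:
SELECT p.name, c.sales FROM authors p LEFT JOIN novels c ON c.author_id = p.id AND c.sales > 27161

Result:
name    | sales
--------+------
Tolkien | NULL 
Le Guin | 35365
Le Guin | 58839
Le Guin | 63789
Asimov  | 36104
Asimov  | 70661
Asimov  | 74553
Asimov  | 75151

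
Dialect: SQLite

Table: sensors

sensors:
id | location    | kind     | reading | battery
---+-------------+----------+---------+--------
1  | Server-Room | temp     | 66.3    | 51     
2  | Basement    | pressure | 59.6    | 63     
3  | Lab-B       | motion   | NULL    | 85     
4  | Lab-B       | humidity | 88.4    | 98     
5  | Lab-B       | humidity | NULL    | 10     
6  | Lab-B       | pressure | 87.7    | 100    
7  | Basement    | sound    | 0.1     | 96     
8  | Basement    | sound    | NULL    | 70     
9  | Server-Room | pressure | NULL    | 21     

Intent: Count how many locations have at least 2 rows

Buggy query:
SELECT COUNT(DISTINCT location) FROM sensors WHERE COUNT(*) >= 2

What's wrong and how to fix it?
Bug: COUNT(*) cannot appear in WHERE; the per-group count doesn't exist yet

Fix: Use a subquery that GROUPs and filters with HAVING, then count its rows

Corrected query:
SELECT COUNT(*) FROM (SELECT location FROM sensors GROUP BY location HAVING COUNT(*) >= 2)

Result:
COUNT(*)
--------
3       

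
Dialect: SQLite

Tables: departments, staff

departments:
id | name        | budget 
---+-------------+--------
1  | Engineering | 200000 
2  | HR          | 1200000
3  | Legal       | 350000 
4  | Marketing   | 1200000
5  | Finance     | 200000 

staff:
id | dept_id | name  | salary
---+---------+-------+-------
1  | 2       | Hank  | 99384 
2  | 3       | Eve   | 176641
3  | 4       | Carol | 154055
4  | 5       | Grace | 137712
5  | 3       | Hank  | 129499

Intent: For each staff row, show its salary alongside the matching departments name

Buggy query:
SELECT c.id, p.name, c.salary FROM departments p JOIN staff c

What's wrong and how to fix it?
Bug: JOIN with no ON clause produces a cartesian product; every staff row pairs with every departments row

Fix: Specify the join condition linking the foreign key to the parent id

Corrected query:
SELECT c.id, p.name, c.salary FROM departments p JOIN staff c ON c.dept_id = p.id

Result:
id | name      | salary
---+-----------+-------
1  | HR        | 99384 
2  | Legal     | 176641
3  | Marketing | 154055
4  | Finance   | 137712
5  | Legal     | 129499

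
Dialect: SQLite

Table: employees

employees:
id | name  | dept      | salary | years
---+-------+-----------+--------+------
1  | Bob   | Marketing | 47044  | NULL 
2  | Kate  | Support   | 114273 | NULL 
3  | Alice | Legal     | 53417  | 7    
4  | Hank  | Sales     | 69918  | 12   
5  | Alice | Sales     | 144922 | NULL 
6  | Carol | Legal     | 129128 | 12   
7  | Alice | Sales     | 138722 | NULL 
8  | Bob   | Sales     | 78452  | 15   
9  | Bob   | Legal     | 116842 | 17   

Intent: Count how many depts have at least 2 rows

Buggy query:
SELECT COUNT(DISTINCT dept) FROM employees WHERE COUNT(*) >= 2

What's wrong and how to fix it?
Bug: WHERE filters individual rows, not groups, so a group-level COUNT is invalid there

Fix: Group first with HAVING COUNT(*) >= 2, then COUNT the resulting groups

Corrected query:
SELECT COUNT(*) FROM (SELECT dept FROM employees GROUP BY dept HAVING COUNT(*) >= 2)

Result:
COUNT(*)
--------
2       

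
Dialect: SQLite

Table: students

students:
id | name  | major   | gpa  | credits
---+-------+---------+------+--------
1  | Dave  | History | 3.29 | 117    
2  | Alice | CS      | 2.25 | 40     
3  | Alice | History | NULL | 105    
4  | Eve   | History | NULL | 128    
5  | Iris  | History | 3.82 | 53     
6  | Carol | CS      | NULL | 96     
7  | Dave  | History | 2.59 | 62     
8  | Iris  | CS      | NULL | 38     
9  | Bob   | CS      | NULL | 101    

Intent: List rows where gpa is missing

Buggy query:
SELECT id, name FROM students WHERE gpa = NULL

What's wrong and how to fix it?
Bug: '= NULL' is always unknown in SQL three-valued logic, so no rows match

Fix: Use IS NULL to test for NULL

Corrected query:
SELECT id, name FROM students WHERE gpa IS NULL

Result:
id | name 
---+------
3  | Alice
4  | Eve  
6  | Carol
8  | Iris 
9  | Bob  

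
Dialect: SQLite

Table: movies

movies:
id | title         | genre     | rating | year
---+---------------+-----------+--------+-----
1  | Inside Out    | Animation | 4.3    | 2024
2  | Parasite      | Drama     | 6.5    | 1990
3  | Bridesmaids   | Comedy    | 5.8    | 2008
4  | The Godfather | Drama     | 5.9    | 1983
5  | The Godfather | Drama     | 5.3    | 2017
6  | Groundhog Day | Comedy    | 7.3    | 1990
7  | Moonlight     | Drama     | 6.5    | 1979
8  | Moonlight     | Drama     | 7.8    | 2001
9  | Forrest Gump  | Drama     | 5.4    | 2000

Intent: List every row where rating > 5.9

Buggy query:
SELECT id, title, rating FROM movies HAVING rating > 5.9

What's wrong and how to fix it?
Bug: HAVING filters the output of aggregation, but this query has no GROUP BY and no aggregate functions, so SQLite rejects it (HAVING clause on a non-aggregate query); the condition here is per row

Fix: Use WHERE for row-level filtering

Corrected query:
SELECT id, title, rating FROM movies WHERE rating > 5.9

Result:
id | title         | rating
---+---------------+-------
2  | Parasite      | 6.5   
6  | Groundhog Day | 7.3   
7  | Moonlight     | 6.5   
8  | Moonlight     | 7.8   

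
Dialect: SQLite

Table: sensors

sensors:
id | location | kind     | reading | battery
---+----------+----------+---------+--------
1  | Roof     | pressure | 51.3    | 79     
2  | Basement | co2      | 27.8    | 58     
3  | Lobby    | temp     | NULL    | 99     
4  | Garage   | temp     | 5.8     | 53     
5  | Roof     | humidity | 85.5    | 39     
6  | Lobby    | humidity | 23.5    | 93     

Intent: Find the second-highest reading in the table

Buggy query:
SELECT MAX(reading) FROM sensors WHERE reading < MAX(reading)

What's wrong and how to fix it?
Bug: MAX(reading) on the right of the comparison is an aggregate-in-WHERE error

Fix: Compute the overall MAX in a subquery, then take MAX of rows below it

Corrected query:
SELECT MAX(reading) FROM sensors WHERE reading < (SELECT MAX(reading) FROM sensors)

Result:
MAX(reading)
------------
51.3        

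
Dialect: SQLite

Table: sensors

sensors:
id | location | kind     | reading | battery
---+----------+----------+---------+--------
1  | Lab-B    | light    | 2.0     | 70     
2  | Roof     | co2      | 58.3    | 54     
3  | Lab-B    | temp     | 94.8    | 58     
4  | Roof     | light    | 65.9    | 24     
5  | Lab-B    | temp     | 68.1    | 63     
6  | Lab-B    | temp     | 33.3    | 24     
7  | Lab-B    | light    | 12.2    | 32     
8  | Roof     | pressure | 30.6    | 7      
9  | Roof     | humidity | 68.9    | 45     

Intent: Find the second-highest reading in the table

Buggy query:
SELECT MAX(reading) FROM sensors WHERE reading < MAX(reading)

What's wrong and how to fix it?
Bug: The inner MAX is an aggregate inside WHERE, which is not allowed

Fix: Compute the overall MAX in a subquery, then take MAX of rows below it

Corrected query:
SELECT MAX(reading) FROM sensors WHERE reading < (SELECT MAX(reading) FROM sensors)

Result:
MAX(reading)
------------
68.9        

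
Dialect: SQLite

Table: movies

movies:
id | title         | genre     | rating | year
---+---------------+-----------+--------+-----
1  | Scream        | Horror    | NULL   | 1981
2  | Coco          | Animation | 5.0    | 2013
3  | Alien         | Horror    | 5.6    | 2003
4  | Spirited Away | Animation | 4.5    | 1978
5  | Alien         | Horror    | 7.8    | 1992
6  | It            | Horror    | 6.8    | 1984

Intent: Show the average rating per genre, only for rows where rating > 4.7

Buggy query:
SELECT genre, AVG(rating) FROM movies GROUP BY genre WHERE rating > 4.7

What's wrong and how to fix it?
Bug: Row-level WHERE must come before GROUP BY in the clause order

Fix: Move the WHERE clause before GROUP BY

Corrected query:
SELECT genre, AVG(rating) FROM movies WHERE rating > 4.7 GROUP BY genre

Result:
genre     | AVG(rating)
----------+------------
Animation | 5          
Horror    | 6.733333   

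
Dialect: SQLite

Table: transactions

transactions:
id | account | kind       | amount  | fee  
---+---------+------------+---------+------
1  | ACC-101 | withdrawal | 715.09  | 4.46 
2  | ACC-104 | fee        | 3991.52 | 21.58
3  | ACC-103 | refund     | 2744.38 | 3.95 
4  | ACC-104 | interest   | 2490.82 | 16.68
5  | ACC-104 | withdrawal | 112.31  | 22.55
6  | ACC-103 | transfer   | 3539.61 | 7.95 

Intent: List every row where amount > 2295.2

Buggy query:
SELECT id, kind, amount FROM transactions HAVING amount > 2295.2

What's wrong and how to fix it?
Bug: HAVING filters the output of aggregation, but this query has no GROUP BY and no aggregate functions, so SQLite rejects it (HAVING clause on a non-aggregate query); the condition here is per row

Fix: Use WHERE for row-level filtering

Corrected query:
SELECT id, kind, amount FROM transactions WHERE amount > 2295.2

Result:
id | kind     | amount 
---+----------+--------
2  | fee      | 3991.52
3  | refund   | 2744.38
4  | interest | 2490.82
6  | transfer | 3539.61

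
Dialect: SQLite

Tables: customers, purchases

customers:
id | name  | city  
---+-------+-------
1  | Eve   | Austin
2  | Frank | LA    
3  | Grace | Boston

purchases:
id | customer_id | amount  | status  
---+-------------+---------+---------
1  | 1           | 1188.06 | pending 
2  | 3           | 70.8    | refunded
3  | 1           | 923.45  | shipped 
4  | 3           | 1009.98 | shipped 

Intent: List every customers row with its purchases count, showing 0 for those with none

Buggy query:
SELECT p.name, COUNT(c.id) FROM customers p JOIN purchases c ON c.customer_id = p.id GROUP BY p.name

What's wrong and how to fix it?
Bug: INNER JOIN drops customers rows that have no matching purchases rows

Fix: Switch to LEFT JOIN to retain unmatched parent rows

Corrected query:
SELECT p.name, COUNT(c.id) FROM customers p LEFT JOIN purchases c ON c.customer_id = p.id GROUP BY p.name

Result:
name  | COUNT(c.id)
------+------------
Eve   | 2          
Frank | 0          
Grace | 2          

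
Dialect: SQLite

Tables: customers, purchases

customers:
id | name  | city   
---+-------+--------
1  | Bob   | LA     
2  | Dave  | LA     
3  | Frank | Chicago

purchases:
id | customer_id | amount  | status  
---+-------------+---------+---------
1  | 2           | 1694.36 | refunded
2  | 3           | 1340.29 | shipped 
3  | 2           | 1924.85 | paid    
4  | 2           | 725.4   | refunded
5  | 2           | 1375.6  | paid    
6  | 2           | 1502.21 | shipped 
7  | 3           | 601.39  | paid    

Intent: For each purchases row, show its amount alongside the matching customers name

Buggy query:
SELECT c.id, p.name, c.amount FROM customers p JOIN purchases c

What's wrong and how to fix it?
Bug: Missing join condition: each purchases row is matched to all customers rows instead of just its own

Fix: Add ON c.customer_id = p.id to the JOIN

Corrected query:
SELECT c.id, p.name, c.amount FROM customers p JOIN purchases c ON c.customer_id = p.id

Result:
id | name  | amount 
---+-------+--------
1  | Dave  | 1694.36
2  | Frank | 1340.29
3  | Dave  | 1924.85
4  | Dave  | 725.4  
5  | Dave  | 1375.6 
6  | Dave  | 1502.21
7  | Frank | 601.39 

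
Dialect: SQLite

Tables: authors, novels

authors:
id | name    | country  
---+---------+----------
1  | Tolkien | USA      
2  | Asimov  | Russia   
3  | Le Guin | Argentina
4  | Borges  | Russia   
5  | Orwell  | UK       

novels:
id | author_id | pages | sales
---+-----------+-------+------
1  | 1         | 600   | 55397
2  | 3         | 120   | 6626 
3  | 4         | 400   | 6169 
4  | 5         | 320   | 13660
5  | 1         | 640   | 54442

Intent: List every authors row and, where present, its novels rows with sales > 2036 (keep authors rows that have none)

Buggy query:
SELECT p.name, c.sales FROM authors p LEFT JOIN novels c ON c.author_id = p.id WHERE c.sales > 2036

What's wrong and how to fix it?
Bug: Filtering c.sales in WHERE discards the NULL rows produced by LEFT JOIN, turning it into an inner join

Fix: Put 'c.sales > 2036' in the JOIN's ON clause instead of WHERE

Corrected query:
SELECT p.name, c.sales FROM authors p LEFT JOIN novels c ON c.author_id = p.id AND c.sales > 2036

Result:
name    | sales
--------+------
Tolkien | 54442
Tolkien | 55397
Asimov  | NULL 
Le Guin | 6626 
Borges  | 6169 
Orwell  | 13660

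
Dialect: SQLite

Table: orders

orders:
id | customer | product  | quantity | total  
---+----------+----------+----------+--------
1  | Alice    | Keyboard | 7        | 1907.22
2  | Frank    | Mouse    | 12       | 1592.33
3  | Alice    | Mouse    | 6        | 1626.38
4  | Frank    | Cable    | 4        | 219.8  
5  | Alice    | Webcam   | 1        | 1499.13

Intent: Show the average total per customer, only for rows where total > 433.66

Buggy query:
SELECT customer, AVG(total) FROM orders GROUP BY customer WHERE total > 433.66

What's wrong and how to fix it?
Bug: WHERE cannot follow GROUP BY

Fix: Place WHERE between FROM and GROUP BY

Corrected query:
SELECT customer, AVG(total) FROM orders WHERE total > 433.66 GROUP BY customer

Result:
customer | AVG(total) 
---------+------------
Alice    | 1677.576667
Frank    | 1592.33    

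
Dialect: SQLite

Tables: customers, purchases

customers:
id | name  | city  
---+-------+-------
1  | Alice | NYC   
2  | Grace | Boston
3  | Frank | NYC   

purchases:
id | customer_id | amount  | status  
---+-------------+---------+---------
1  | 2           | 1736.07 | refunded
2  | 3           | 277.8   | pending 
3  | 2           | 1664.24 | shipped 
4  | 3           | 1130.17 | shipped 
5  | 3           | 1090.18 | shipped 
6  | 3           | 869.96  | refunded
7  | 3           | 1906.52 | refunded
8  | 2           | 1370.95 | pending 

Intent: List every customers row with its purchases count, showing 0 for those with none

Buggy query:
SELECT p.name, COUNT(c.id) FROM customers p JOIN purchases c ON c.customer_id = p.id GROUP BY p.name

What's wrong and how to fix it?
Bug: INNER JOIN drops customers rows that have no matching purchases rows

Fix: Use LEFT JOIN so parents without children still appear (COUNT(c.id) gives 0)

Corrected query:
SELECT p.name, COUNT(c.id) FROM customers p LEFT JOIN purchases c ON c.customer_id = p.id GROUP BY p.name

Result:
name  | COUNT(c.id)
------+------------
Alice | 0          
Frank | 5          
Grace | 3          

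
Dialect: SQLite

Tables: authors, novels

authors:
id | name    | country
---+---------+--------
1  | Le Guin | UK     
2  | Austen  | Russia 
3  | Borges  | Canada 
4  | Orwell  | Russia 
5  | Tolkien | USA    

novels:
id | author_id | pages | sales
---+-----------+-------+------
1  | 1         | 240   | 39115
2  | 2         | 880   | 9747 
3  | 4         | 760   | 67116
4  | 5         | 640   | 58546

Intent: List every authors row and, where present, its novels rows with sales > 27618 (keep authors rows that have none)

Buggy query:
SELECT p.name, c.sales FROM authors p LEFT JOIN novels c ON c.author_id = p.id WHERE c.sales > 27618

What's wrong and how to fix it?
Bug: Filtering c.sales in WHERE discards the NULL rows produced by LEFT JOIN, turning it into an inner join

Fix: Put 'c.sales > 27618' in the JOIN's ON clause instead of WHERE

Corrected query:
SELECT p.name, c.sales FROM authors p LEFT JOIN novels c ON c.author_id = p.id AND c.sales > 27618

Result:
name    | sales
--------+------
Le Guin | 39115
Austen  | NULL 
Borges  | NULL 
Orwell  | 67116
Tolkien | 58546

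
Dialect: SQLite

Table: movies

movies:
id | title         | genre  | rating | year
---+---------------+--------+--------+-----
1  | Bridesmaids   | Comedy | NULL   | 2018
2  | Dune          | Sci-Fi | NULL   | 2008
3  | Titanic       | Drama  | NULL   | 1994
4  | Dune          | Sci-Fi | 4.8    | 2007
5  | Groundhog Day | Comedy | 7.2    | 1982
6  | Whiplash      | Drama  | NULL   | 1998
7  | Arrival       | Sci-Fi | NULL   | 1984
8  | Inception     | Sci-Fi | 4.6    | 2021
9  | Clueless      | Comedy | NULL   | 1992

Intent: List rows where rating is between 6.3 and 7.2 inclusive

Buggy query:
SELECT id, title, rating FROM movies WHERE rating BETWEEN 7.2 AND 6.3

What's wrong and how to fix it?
Bug: The bounds are reversed; BETWEEN a AND b requires a <= b to match anything

Fix: Swap the bounds so the smaller value comes first

Corrected query:
SELECT id, title, rating FROM movies WHERE rating BETWEEN 6.3 AND 7.2

Result:
id | title         | rating
---+---------------+-------
5  | Groundhog Day | 7.2   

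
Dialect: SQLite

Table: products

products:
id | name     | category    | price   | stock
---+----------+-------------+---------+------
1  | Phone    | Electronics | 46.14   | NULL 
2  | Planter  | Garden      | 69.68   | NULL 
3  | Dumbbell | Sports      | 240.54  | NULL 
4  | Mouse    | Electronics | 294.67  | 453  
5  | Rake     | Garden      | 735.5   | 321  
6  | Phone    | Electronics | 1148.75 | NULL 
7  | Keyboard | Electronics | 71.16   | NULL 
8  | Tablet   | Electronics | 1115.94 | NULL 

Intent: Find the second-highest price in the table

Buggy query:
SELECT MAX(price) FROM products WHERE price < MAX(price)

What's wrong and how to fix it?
Bug: The inner MAX is an aggregate inside WHERE, which is not allowed

Fix: Put the inner MAX in a scalar subquery

Corrected query:
SELECT MAX(price) FROM products WHERE price < (SELECT MAX(price) FROM products)

Result:
MAX(price)
----------
1115.94   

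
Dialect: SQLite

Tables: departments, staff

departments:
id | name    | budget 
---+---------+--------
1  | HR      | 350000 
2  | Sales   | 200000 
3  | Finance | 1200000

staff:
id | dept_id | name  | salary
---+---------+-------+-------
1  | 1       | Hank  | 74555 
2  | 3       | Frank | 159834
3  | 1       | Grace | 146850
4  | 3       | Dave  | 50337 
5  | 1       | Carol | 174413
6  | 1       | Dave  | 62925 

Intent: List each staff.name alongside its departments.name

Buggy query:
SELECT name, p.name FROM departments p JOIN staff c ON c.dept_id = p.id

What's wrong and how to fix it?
Bug: Both tables have a 'name' column; the unqualified reference is ambiguous

Fix: Qualify the column with its table alias (c.name)

Corrected query:
SELECT c.name, p.name FROM departments p JOIN staff c ON c.dept_id = p.id

Result:
name  | name   
------+--------
Hank  | HR     
Frank | Finance
Grace | HR     
Dave  | Finance
Carol | HR     
Dave  | HR     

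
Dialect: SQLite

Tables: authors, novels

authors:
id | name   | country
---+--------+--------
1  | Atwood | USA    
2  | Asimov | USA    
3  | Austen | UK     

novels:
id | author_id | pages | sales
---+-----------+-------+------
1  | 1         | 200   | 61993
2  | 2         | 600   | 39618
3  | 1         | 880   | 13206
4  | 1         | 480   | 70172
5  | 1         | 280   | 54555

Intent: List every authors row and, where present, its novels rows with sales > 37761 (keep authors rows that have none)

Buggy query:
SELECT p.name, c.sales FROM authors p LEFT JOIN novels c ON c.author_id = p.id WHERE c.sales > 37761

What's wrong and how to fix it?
Bug: A WHERE condition on the right-hand table after LEFT JOIN drops unmatched parents

Fix: Move the right-table condition into the ON clause so unmatched parents are kept

Corrected query:
SELECT p.name, c.sales FROM authors p LEFT JOIN novels c ON c.author_id = p.id AND c.sales > 37761

Result:
name   | sales
-------+------
Atwood | 54555
Atwood | 61993
Atwood | 70172
Asimov | 39618
Austen | NULL 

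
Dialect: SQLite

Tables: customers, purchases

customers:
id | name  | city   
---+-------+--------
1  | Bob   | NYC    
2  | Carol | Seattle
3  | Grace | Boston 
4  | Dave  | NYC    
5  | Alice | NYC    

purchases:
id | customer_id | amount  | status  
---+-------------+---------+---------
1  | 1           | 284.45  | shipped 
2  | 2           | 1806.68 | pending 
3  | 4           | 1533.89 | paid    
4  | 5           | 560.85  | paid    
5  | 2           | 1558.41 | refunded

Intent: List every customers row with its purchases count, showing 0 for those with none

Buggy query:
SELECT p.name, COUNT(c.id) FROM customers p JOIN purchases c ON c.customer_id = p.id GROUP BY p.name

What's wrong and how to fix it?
Bug: INNER JOIN drops customers rows that have no matching purchases rows

Fix: Switch to LEFT JOIN to retain unmatched parent rows

Corrected query:
SELECT p.name, COUNT(c.id) FROM customers p LEFT JOIN purchases c ON c.customer_id = p.id GROUP BY p.name

Result:
name  | COUNT(c.id)
------+------------
Alice | 1          
Bob   | 1          
Carol | 2          
Dave  | 1          
Grace | 0          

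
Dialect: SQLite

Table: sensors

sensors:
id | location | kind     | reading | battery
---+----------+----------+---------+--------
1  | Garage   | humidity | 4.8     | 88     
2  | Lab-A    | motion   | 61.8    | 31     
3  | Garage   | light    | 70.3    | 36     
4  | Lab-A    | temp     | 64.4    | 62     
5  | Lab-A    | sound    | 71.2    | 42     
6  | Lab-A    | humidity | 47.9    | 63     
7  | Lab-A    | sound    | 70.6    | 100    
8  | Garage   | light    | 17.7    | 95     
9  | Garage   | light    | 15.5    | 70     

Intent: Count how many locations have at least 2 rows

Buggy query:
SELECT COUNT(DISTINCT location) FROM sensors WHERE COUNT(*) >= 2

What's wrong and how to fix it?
Bug: WHERE filters individual rows, not groups, so a group-level COUNT is invalid there

Fix: Group first with HAVING COUNT(*) >= 2, then COUNT the resulting groups

Corrected query:
SELECT COUNT(*) FROM (SELECT location FROM sensors GROUP BY location HAVING COUNT(*) >= 2)

Result:
COUNT(*)
--------
2       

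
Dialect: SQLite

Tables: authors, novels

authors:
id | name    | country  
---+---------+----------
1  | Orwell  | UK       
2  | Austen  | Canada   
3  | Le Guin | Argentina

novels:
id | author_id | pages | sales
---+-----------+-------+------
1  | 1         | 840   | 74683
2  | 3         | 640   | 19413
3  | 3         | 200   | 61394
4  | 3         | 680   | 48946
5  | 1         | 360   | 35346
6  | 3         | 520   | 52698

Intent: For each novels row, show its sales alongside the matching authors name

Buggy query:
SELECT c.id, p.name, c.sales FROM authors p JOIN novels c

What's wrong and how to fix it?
Bug: JOIN with no ON clause produces a cartesian product; every novels row pairs with every authors row

Fix: Specify the join condition linking the foreign key to the parent id

Corrected query:
SELECT c.id, p.name, c.sales FROM authors p JOIN novels c ON c.author_id = p.id

Result:
id | name    | sales
---+---------+------
1  | Orwell  | 74683
2  | Le Guin | 19413
3  | Le Guin | 61394
4  | Le Guin | 48946
5  | Orwell  | 35346
6  | Le Guin | 52698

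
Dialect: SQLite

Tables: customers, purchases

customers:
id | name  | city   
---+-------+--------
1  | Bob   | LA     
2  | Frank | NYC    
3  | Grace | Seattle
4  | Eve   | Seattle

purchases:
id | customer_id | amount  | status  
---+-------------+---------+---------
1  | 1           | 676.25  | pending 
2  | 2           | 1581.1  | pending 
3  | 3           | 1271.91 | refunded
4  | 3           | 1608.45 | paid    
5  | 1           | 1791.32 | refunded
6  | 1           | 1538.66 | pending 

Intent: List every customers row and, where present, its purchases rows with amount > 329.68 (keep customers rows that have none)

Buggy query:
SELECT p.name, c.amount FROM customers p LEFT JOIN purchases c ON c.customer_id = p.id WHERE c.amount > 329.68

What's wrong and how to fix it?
Bug: A WHERE condition on the right-hand table after LEFT JOIN drops unmatched parents

Fix: Move the right-table condition into the ON clause so unmatched parents are kept

Corrected query:
SELECT p.name, c.amount FROM customers p LEFT JOIN purchases c ON c.customer_id = p.id AND c.amount > 329.68

Result:
name  | amount 
------+--------
Bob   | 676.25 
Bob   | 1538.66
Bob   | 1791.32
Frank | 1581.1 
Grace | 1271.91
Grace | 1608.45
Eve   | NULL   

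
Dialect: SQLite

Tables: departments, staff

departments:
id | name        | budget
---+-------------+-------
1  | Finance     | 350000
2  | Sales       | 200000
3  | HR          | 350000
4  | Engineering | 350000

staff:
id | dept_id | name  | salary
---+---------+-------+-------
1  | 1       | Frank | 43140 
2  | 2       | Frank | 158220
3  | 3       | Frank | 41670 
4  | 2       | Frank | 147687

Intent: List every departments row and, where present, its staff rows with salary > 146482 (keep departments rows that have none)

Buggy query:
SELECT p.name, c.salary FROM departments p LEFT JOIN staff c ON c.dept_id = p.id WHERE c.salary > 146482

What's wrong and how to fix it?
Bug: A WHERE condition on the right-hand table after LEFT JOIN drops unmatched parents

Fix: Move the right-table condition into the ON clause so unmatched parents are kept

Corrected query:
SELECT p.name, c.salary FROM departments p LEFT JOIN staff c ON c.dept_id = p.id AND c.salary > 146482

Result:
name        | salary
------------+-------
Finance     | NULL  
Sales       | 147687
Sales       | 158220
HR          | NULL  
Engineering | NULL  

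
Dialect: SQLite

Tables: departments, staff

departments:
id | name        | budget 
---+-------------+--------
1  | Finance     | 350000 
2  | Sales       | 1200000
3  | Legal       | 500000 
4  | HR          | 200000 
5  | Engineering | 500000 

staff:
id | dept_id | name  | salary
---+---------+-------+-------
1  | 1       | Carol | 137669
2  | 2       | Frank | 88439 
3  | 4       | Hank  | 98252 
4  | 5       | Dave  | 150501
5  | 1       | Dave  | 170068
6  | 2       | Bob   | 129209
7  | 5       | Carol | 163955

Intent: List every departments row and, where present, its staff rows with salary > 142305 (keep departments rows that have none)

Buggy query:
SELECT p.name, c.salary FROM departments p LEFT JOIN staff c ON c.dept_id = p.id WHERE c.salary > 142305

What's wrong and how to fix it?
Bug: Filtering c.salary in WHERE discards the NULL rows produced by LEFT JOIN, turning it into an inner join

Fix: Move the right-table condition into the ON clause so unmatched parents are kept

Corrected query:
SELECT p.name, c.salary FROM departments p LEFT JOIN staff c ON c.dept_id = p.id AND c.salary > 142305

Result:
name        | salary
------------+-------
Finance     | 170068
Sales       | NULL  
Legal       | NULL  
HR          | NULL  
Engineering | 150501
Engineering | 163955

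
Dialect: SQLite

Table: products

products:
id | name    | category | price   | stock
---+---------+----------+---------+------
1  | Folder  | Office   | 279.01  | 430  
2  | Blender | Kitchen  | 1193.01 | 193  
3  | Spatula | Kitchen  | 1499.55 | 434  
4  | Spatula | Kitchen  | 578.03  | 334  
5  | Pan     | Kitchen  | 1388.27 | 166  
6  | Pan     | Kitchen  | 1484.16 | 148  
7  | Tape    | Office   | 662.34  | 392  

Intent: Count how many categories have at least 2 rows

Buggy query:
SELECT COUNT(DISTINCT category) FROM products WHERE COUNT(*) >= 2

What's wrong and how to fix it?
Bug: WHERE filters individual rows, not groups, so a group-level COUNT is invalid there

Fix: Use a subquery that GROUPs and filters with HAVING, then count its rows

Corrected query:
SELECT COUNT(*) FROM (SELECT category FROM products GROUP BY category HAVING COUNT(*) >= 2)

Result:
COUNT(*)
--------
2       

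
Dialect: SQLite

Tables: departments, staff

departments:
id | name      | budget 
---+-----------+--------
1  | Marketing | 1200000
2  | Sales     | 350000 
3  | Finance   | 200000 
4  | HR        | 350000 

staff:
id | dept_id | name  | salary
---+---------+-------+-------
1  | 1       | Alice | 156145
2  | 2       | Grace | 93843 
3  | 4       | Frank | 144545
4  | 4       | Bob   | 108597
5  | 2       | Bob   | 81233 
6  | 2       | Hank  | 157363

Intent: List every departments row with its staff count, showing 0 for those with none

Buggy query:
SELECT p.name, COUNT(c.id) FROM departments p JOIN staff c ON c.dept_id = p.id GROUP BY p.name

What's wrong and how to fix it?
Bug: An inner join excludes parents with zero children

Fix: Use LEFT JOIN so parents without children still appear (COUNT(c.id) gives 0)

Corrected query:
SELECT p.name, COUNT(c.id) FROM departments p LEFT JOIN staff c ON c.dept_id = p.id GROUP BY p.name

Result:
name      | COUNT(c.id)
----------+------------
Finance   | 0          
HR        | 2          
Marketing | 1          
Sales     | 3          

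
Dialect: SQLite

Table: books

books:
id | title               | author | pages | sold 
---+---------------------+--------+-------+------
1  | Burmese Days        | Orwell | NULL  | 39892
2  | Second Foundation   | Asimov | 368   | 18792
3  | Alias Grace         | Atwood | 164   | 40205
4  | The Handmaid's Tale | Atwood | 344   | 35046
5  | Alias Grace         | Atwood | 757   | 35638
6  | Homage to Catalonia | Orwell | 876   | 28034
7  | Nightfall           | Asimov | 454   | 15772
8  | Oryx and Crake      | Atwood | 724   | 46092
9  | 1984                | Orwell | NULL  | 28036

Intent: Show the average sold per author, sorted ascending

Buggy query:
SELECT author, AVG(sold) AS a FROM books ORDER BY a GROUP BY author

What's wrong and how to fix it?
Bug: GROUP BY must precede ORDER BY

Fix: Reorder: SELECT … FROM … GROUP BY … ORDER BY …

Corrected query:
SELECT author, AVG(sold) AS a FROM books GROUP BY author ORDER BY a

Result:
author | a           
-------+-------------
Asimov | 17282       
Orwell | 31987.333333
Atwood | 39245.25    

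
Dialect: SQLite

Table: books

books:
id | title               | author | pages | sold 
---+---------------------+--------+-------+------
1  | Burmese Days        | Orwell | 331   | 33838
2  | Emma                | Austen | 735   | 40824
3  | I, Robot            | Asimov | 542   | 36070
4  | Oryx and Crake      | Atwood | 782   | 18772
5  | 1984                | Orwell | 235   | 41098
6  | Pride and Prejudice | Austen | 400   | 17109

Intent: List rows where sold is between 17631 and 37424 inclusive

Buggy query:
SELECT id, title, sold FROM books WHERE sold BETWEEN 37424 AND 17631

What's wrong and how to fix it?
Bug: The bounds are reversed; BETWEEN a AND b requires a <= b to match anything

Fix: Write BETWEEN 17631 AND 37424

Corrected query:
SELECT id, title, sold FROM books WHERE sold BETWEEN 17631 AND 37424

Result:
id | title          | sold 
---+----------------+------
1  | Burmese Days   | 33838
3  | I, Robot       | 36070
4  | Oryx and Crake | 18772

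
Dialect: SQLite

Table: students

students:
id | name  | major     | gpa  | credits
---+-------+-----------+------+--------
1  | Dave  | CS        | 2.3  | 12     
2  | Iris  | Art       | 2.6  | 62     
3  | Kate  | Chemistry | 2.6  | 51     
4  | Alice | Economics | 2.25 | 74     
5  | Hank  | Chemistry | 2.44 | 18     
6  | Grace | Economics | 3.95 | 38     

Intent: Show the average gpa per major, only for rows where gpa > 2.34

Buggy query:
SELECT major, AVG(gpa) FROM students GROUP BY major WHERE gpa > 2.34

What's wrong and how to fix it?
Bug: Row-level WHERE must come before GROUP BY in the clause order

Fix: Move the WHERE clause before GROUP BY

Corrected query:
SELECT major, AVG(gpa) FROM students WHERE gpa > 2.34 GROUP BY major

Result:
major     | AVG(gpa)
----------+---------
Art       | 2.6     
Chemistry | 2.52    
Economics | 3.95    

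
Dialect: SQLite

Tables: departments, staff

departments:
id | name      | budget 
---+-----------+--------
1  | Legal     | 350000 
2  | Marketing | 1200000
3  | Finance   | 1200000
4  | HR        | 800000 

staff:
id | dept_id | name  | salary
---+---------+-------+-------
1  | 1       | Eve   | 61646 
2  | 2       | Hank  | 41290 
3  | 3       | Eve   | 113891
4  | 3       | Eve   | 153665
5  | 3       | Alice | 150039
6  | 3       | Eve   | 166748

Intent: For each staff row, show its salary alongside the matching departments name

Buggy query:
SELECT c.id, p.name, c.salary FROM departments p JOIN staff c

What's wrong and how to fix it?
Bug: JOIN with no ON clause produces a cartesian product; every staff row pairs with every departments row

Fix: Specify the join condition linking the foreign key to the parent id

Corrected query:
SELECT c.id, p.name, c.salary FROM departments p JOIN staff c ON c.dept_id = p.id

Result:
id | name      | salary
---+-----------+-------
1  | Legal     | 61646 
2  | Marketing | 41290 
3  | Finance   | 113891
4  | Finance   | 153665
5  | Finance   | 150039
6  | Finance   | 166748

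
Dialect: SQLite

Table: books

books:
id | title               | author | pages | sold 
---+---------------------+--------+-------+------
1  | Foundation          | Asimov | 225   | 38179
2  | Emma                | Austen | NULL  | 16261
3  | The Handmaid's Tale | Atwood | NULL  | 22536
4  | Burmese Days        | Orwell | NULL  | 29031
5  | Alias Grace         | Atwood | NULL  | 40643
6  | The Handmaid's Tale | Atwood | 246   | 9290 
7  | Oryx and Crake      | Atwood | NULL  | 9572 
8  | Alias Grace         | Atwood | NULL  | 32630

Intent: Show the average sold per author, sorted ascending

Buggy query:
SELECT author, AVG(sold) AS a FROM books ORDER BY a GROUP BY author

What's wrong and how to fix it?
Bug: GROUP BY must precede ORDER BY

Fix: Move ORDER BY to the end, after GROUP BY

Corrected query:
SELECT author, AVG(sold) AS a FROM books GROUP BY author ORDER BY a

Result:
author | a      
-------+--------
Austen | 16261  
Atwood | 22934.2
Orwell | 29031  
Asimov | 38179  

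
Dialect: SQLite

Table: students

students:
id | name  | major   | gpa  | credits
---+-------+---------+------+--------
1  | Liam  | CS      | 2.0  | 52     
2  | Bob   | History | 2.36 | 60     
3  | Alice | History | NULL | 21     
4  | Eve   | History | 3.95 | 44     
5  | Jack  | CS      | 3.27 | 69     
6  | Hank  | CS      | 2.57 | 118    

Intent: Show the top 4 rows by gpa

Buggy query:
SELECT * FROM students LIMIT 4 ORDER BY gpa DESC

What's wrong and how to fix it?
Bug: LIMIT must come after ORDER BY

Fix: Swap the clauses: ORDER BY first, then LIMIT

Corrected query:
SELECT * FROM students ORDER BY gpa DESC LIMIT 4

Result:
id | name | major   | gpa  | credits
---+------+---------+------+--------
4  | Eve  | History | 3.95 | 44     
5  | Jack | CS      | 3.27 | 69     
6  | Hank | CS      | 2.57 | 118    
2  | Bob  | History | 2.36 | 60     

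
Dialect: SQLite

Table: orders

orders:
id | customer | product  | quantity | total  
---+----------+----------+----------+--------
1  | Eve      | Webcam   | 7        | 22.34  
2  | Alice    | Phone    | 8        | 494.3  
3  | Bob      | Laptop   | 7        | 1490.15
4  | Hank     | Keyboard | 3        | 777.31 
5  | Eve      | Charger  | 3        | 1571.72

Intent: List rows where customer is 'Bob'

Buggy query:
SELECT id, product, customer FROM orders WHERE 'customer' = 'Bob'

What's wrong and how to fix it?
Bug: 'customer' in single quotes is a string literal, not the column; the comparison is literal-vs-literal and never true

Fix: Remove the quotes around the column name (or use double quotes for an identifier)

Corrected query:
SELECT id, product, customer FROM orders WHERE customer = 'Bob'

Result:
id | product | customer
---+---------+---------
3  | Laptop  | Bob     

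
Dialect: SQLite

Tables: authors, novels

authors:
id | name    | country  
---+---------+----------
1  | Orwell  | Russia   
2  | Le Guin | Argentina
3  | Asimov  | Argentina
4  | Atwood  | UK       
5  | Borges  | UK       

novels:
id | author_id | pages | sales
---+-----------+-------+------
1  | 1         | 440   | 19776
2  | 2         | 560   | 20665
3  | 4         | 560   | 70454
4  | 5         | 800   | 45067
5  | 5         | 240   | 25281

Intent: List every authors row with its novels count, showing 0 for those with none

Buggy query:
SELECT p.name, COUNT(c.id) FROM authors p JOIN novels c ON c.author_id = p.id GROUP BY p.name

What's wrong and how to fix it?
Bug: INNER JOIN drops authors rows that have no matching novels rows

Fix: Switch to LEFT JOIN to retain unmatched parent rows

Corrected query:
SELECT p.name, COUNT(c.id) FROM authors p LEFT JOIN novels c ON c.author_id = p.id GROUP BY p.name

Result:
name    | COUNT(c.id)
--------+------------
Asimov  | 0          
Atwood  | 1          
Borges  | 2          
Le Guin | 1          
Orwell  | 1          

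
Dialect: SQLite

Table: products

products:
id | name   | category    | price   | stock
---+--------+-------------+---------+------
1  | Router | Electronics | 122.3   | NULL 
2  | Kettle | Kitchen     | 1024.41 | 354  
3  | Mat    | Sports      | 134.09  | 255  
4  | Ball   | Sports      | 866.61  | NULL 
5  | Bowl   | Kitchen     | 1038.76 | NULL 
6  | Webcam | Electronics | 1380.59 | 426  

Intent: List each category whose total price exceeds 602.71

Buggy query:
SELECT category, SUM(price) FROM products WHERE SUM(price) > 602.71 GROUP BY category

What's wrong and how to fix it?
Bug: Aggregate functions cannot appear in a WHERE clause

Fix: Move the aggregate condition to a HAVING clause

Corrected query:
SELECT category, SUM(price) FROM products GROUP BY category HAVING SUM(price) > 602.71

Result:
category    | SUM(price)
------------+-----------
Electronics | 1502.89   
Kitchen     | 2063.17   
Sports      | 1000.7    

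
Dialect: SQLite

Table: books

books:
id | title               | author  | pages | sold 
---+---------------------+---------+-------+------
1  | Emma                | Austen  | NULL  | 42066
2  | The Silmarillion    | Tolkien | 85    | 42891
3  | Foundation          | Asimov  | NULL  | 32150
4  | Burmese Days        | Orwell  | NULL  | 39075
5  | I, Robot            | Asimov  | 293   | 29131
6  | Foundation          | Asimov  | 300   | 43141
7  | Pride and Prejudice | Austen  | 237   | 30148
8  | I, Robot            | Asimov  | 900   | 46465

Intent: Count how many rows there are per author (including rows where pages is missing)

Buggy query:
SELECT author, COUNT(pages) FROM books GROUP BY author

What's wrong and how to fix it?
Bug: COUNT(pages) skips NULLs, so groups with missing pages are undercounted

Fix: Use COUNT(*) to count all rows regardless of NULL

Corrected query:
SELECT author, COUNT(*) FROM books GROUP BY author

Result:
author  | COUNT(*)
--------+---------
Asimov  | 4       
Austen  | 2       
Orwell  | 1       
Tolkien | 1       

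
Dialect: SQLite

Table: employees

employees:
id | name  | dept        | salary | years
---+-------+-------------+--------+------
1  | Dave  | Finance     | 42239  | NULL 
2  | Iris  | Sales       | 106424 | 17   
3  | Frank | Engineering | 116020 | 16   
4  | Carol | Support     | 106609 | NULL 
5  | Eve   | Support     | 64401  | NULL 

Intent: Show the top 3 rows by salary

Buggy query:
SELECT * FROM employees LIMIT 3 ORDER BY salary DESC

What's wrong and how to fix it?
Bug: LIMIT must come after ORDER BY

Fix: Swap the clauses: ORDER BY first, then LIMIT

Corrected query:
SELECT * FROM employees ORDER BY salary DESC LIMIT 3

Result:
id | name  | dept        | salary | years
---+-------+-------------+--------+------
3  | Frank | Engineering | 116020 | 16   
4  | Carol | Support     | 106609 | NULL 
2  | Iris  | Sales       | 106424 | 17   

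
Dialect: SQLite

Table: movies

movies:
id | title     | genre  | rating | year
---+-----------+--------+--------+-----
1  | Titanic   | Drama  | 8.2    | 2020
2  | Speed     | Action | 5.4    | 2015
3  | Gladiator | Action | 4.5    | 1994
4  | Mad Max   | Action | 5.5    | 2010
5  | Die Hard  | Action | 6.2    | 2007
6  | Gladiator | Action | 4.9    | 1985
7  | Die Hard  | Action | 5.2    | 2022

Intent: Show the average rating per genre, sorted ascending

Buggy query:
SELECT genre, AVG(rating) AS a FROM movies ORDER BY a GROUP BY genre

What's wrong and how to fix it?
Bug: GROUP BY must precede ORDER BY

Fix: Move ORDER BY to the end, after GROUP BY

Corrected query:
SELECT genre, AVG(rating) AS a FROM movies GROUP BY genre ORDER BY a

Result:
genre  | a       
-------+---------
Action | 5.283333
Drama  | 8.2     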